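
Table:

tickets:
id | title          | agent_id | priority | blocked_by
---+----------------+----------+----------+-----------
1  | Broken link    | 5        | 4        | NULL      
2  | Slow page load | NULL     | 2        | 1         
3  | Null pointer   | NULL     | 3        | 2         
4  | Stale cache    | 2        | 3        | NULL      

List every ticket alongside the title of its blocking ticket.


This is a self-join: tickets is joined to a second copy of itself, matching each row's blocked_by to another row's id. Use LEFT JOIN so rows with blocked_by=NULL are kept.
  - ticket 1 (Broken link): blocked_by=NULL -> NULL
  - ticket 2 (Slow page load): blocked_by=1 -> Broken link
  - ticket 3 (Null pointer): blocked_by=2 -> Slow page load
  - ticket 4 (Stale cache): blocked_by=NULL -> NULL

SQL:
SELECT a.title AS item, b.title AS blocked_by
FROM tickets a
LEFT JOIN tickets b ON a.blocked_by = b.id

Result:
item           | blocked_by    
---------------+---------------
Broken link    | NULL          
Slow page load | Broken link   
Null pointer   | Slow page load
Stale cache    | NULL          


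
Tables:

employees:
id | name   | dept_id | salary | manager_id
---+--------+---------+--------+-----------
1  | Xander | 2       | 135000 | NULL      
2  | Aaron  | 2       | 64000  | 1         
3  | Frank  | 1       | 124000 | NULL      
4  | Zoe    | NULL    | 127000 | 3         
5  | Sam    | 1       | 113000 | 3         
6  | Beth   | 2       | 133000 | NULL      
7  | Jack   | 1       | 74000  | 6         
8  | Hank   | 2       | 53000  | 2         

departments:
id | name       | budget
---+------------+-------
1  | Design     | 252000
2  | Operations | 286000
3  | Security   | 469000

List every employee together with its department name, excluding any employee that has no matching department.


INNER JOIN keeps only employees rows whose dept_id matches an id in departments. Walk through each employee:
  - employee 1 (Xander): dept_id=2 -> matches Operations
  - employee 2 (Aaron): dept_id=2 -> matches Operations
  - employee 3 (Frank): dept_id=1 -> matches Design
  - employee 4 (Zoe): dept_id=NULL, no match -> dropped
  - employee 5 (Sam): dept_id=1 -> matches Design
  - employee 6 (Beth): dept_id=2 -> matches Operations
  - employee 7 (Jack): dept_id=1 -> matches Design
  - employee 8 (Hank): dept_id=2 -> matches Operations
So 1 of 8 rows is dropped.

SQL:
SELECT a.name, b.name AS department
FROM employees a
INNER JOIN departments b ON a.dept_id = b.id

Result:
name   | department
-------+-----------
Xander | Operations
Aaron  | Operations
Frank  | Design    
Sam    | Design    
Beth   | Operations
Jack   | Design    
Hank   | Operations


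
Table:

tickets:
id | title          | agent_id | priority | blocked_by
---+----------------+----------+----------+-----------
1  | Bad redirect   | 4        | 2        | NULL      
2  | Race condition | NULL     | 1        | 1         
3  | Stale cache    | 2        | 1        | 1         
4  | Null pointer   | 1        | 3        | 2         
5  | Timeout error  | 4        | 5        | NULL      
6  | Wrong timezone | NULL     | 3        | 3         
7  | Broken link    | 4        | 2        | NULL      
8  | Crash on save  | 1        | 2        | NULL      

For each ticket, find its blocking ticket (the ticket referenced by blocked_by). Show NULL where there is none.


This is a self-join: tickets is joined to a second copy of itself, matching each row's blocked_by to another row's id. Use LEFT JOIN so rows with blocked_by=NULL are kept.
  - ticket 1 (Bad redirect): blocked_by=NULL -> NULL
  - ticket 2 (Race condition): blocked_by=1 -> Bad redirect
  - ticket 3 (Stale cache): blocked_by=1 -> Bad redirect
  - ticket 4 (Null pointer): blocked_by=2 -> Race condition
  - ticket 5 (Timeout error): blocked_by=NULL -> NULL
  - ticket 6 (Wrong timezone): blocked_by=3 -> Stale cache
  - ticket 7 (Broken link): blocked_by=NULL -> NULL
  - ticket 8 (Crash on save): blocked_by=NULL -> NULL

SQL:
SELECT a.title AS item, b.title AS blocked_by
FROM tickets a
LEFT JOIN tickets b ON a.blocked_by = b.id

Result:
item           | blocked_by    
---------------+---------------
Bad redirect   | NULL          
Race condition | Bad redirect  
Stale cache    | Bad redirect  
Null pointer   | Race condition
Timeout error  | NULL          
Wrong timezone | Stale cache   
Broken link    | NULL          
Crash on save  | NULL          


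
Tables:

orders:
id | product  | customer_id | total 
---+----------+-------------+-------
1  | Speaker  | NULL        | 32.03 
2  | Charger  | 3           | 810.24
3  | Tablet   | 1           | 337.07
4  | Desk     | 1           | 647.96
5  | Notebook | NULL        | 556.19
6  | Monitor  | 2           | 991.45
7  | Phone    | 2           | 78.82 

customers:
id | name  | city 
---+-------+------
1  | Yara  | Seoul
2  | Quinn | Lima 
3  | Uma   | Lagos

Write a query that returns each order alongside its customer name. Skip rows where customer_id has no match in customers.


INNER JOIN keeps only orders rows whose customer_id matches an id in customers. Walk through each order:
  - order 1 (Speaker): customer_id=NULL, no match -> dropped
  - order 2 (Charger): customer_id=3 -> matches Uma
  - order 3 (Tablet): customer_id=1 -> matches Yara
  - order 4 (Desk): customer_id=1 -> matches Yara
  - order 5 (Notebook): customer_id=NULL, no match -> dropped
  - order 6 (Monitor): customer_id=2 -> matches Quinn
  - order 7 (Phone): customer_id=2 -> matches Quinn
So 2 of 7 rows are dropped.

SQL:
SELECT a.product, b.name AS customer
FROM orders a
INNER JOIN customers b ON a.customer_id = b.id

Result:
product | customer
--------+---------
Charger | Uma     
Tablet  | Yara    
Desk    | Yara    
Monitor | Quinn   
Phone   | Quinn   


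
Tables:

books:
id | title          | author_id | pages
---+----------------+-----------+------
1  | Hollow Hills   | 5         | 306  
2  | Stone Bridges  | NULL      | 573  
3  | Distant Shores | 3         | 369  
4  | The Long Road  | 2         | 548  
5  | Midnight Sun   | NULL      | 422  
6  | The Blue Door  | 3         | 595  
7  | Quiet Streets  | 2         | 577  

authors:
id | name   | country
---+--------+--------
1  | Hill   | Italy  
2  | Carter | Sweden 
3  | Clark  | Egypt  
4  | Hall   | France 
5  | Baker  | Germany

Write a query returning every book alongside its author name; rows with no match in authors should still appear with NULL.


LEFT JOIN keeps every row from books (the left table); where author_id has no match in authors, the author columns become NULL. Walk through each book:
  - book 1 (Hollow Hills): author_id=5 -> matches Baker
  - book 2 (Stone Bridges): author_id=NULL, no match -> kept with NULL
  - book 3 (Distant Shores): author_id=3 -> matches Clark
  - book 4 (The Long Road): author_id=2 -> matches Carter
  - book 5 (Midnight Sun): author_id=NULL, no match -> kept with NULL
  - book 6 (The Blue Door): author_id=3 -> matches Clark
  - book 7 (Quiet Streets): author_id=2 -> matches Carter
All 7 rows appear; 2 have NULL author.

SQL:
SELECT a.title, b.name AS author
FROM books a
LEFT JOIN authors b ON a.author_id = b.id

Result:
title          | author
---------------+-------
Hollow Hills   | Baker 
Stone Bridges  | NULL  
Distant Shores | Clark 
The Long Road  | Carter
Midnight Sun   | NULL  
The Blue Door  | Clark 
Quiet Streets  | Carter


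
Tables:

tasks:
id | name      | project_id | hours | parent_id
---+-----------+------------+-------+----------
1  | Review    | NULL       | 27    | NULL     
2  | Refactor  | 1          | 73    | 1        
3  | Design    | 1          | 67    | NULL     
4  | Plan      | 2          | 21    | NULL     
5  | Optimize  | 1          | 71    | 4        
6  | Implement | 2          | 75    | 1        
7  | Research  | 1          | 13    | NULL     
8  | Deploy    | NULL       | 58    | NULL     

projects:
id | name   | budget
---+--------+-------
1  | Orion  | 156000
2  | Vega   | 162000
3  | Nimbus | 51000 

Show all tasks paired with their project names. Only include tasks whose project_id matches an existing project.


INNER JOIN keeps only tasks rows whose project_id matches an id in projects. Walk through each task:
  - task 1 (Review): project_id=NULL, no match -> dropped
  - task 2 (Refactor): project_id=1 -> matches Orion
  - task 3 (Design): project_id=1 -> matches Orion
  - task 4 (Plan): project_id=2 -> matches Vega
  - task 5 (Optimize): project_id=1 -> matches Orion
  - task 6 (Implement): project_id=2 -> matches Vega
  - task 7 (Research): project_id=1 -> matches Orion
  - task 8 (Deploy): project_id=NULL, no match -> dropped
So 2 of 8 rows are dropped.

SQL:
SELECT a.name, b.name AS project
FROM tasks a
INNER JOIN projects b ON a.project_id = b.id

Result:
name      | project
----------+--------
Refactor  | Orion  
Design    | Orion  
Plan      | Vega   
Optimize  | Orion  
Implement | Vega   
Research  | Orion  


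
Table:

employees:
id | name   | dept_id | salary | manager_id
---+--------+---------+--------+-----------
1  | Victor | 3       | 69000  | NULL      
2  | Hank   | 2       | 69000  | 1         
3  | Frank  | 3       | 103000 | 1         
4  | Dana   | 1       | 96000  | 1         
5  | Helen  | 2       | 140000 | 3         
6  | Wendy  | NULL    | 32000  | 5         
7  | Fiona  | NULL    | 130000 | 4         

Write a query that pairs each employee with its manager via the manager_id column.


This is a self-join: employees is joined to a second copy of itself, matching each row's manager_id to another row's id. Use LEFT JOIN so rows with manager_id=NULL are kept.
  - employee 1 (Victor): manager_id=NULL -> NULL
  - employee 2 (Hank): manager_id=1 -> Victor
  - employee 3 (Frank): manager_id=1 -> Victor
  - employee 4 (Dana): manager_id=1 -> Victor
  - employee 5 (Helen): manager_id=3 -> Frank
  - employee 6 (Wendy): manager_id=5 -> Helen
  - employee 7 (Fiona): manager_id=4 -> Dana

SQL:
SELECT a.name AS item, b.name AS manager
FROM employees a
LEFT JOIN employees b ON a.manager_id = b.id

Result:
item   | manager
-------+--------
Victor | NULL   
Hank   | Victor 
Frank  | Victor 
Dana   | Victor 
Helen  | Frank  
Wendy  | Helen  
Fiona  | Dana   


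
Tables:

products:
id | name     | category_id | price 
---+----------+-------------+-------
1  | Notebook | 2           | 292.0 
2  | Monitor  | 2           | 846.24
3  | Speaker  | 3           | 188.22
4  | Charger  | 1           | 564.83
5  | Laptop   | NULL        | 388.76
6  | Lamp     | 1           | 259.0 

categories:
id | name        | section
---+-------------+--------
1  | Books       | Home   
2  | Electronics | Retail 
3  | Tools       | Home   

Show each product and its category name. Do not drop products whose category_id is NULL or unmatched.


LEFT JOIN keeps every row from products (the left table); where category_id has no match in categories, the category columns become NULL. Walk through each product:
  - product 1 (Notebook): category_id=2 -> matches Electronics
  - product 2 (Monitor): category_id=2 -> matches Electronics
  - product 3 (Speaker): category_id=3 -> matches Tools
  - product 4 (Charger): category_id=1 -> matches Books
  - product 5 (Laptop): category_id=NULL, no match -> kept with NULL
  - product 6 (Lamp): category_id=1 -> matches Books
All 6 rows appear; 1 has NULL category.

SQL:
SELECT a.name, b.name AS category
FROM products a
LEFT JOIN categories b ON a.category_id = b.id

Result:
name     | category   
---------+------------
Notebook | Electronics
Monitor  | Electronics
Speaker  | Tools      
Charger  | Books      
Laptop   | NULL       
Lamp     | Books      


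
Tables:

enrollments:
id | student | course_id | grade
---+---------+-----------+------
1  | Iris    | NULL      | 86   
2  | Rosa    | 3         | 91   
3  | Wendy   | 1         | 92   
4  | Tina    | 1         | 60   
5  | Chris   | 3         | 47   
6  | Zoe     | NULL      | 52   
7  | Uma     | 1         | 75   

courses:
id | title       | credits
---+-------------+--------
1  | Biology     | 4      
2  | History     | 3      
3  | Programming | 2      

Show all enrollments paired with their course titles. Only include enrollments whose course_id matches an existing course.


INNER JOIN keeps only enrollments rows whose course_id matches an id in courses. Walk through each enrollment:
  - enrollment 1 (Iris): course_id=NULL, no match -> dropped
  - enrollment 2 (Rosa): course_id=3 -> matches Programming
  - enrollment 3 (Wendy): course_id=1 -> matches Biology
  - enrollment 4 (Tina): course_id=1 -> matches Biology
  - enrollment 5 (Chris): course_id=3 -> matches Programming
  - enrollment 6 (Zoe): course_id=NULL, no match -> dropped
  - enrollment 7 (Uma): course_id=1 -> matches Biology
So 2 of 7 rows are dropped.

SQL:
SELECT a.student, b.title AS course
FROM enrollments a
INNER JOIN courses b ON a.course_id = b.id

Result:
student | course     
--------+------------
Rosa    | Programming
Wendy   | Biology    
Tina    | Biology    
Chris   | Programming
Uma     | Biology    


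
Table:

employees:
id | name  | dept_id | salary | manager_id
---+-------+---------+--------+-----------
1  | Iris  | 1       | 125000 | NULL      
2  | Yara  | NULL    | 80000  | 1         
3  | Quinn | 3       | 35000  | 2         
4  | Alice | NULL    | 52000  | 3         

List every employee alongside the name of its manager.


This is a self-join: employees is joined to a second copy of itself, matching each row's manager_id to another row's id. Use LEFT JOIN so rows with manager_id=NULL are kept.
  - employee 1 (Iris): manager_id=NULL -> NULL
  - employee 2 (Yara): manager_id=1 -> Iris
  - employee 3 (Quinn): manager_id=2 -> Yara
  - employee 4 (Alice): manager_id=3 -> Quinn

SQL:
SELECT a.name AS item, b.name AS manager
FROM employees a
LEFT JOIN employees b ON a.manager_id = b.id

Result:
item  | manager
------+--------
Iris  | NULL   
Yara  | Iris   
Quinn | Yara   
Alice | Quinn  


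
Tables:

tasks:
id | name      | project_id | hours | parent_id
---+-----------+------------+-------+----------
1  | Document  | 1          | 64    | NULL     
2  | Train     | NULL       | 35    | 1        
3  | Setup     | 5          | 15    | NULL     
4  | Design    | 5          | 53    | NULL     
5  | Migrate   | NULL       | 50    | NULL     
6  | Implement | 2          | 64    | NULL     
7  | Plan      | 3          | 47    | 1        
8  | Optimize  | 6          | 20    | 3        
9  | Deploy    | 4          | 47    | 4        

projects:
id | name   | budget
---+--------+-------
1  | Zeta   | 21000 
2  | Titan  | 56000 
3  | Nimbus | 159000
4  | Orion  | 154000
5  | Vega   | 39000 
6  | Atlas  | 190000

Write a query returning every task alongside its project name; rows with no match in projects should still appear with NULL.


LEFT JOIN keeps every row from tasks (the left table); where project_id has no match in projects, the project columns become NULL. Walk through each task:
  - task 1 (Document): project_id=1 -> matches Zeta
  - task 2 (Train): project_id=NULL, no match -> kept with NULL
  - task 3 (Setup): project_id=5 -> matches Vega
  - task 4 (Design): project_id=5 -> matches Vega
  - task 5 (Migrate): project_id=NULL, no match -> kept with NULL
  - task 6 (Implement): project_id=2 -> matches Titan
  - task 7 (Plan): project_id=3 -> matches Nimbus
  - task 8 (Optimize): project_id=6 -> matches Atlas
  - task 9 (Deploy): project_id=4 -> matches Orion
All 9 rows appear; 2 have NULL project.

SQL:
SELECT a.name, b.name AS project
FROM tasks a
LEFT JOIN projects b ON a.project_id = b.id

Result:
name      | project
----------+--------
Document  | Zeta   
Train     | NULL   
Setup     | Vega   
Design    | Vega   
Migrate   | NULL   
Implement | Titan  
Plan      | Nimbus 
Optimize  | Atlas  
Deploy    | Orion  


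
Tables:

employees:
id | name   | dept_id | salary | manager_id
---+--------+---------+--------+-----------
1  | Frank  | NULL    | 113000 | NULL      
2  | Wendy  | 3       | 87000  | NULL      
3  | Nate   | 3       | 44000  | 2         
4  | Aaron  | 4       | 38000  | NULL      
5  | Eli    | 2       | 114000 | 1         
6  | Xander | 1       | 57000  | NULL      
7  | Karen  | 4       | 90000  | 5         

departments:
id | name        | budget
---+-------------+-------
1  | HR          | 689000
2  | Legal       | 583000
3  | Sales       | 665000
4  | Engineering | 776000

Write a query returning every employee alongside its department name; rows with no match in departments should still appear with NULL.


LEFT JOIN keeps every row from employees (the left table); where dept_id has no match in departments, the department columns become NULL. Walk through each employee:
  - employee 1 (Frank): dept_id=NULL, no match -> kept with NULL
  - employee 2 (Wendy): dept_id=3 -> matches Sales
  - employee 3 (Nate): dept_id=3 -> matches Sales
  - employee 4 (Aaron): dept_id=4 -> matches Engineering
  - employee 5 (Eli): dept_id=2 -> matches Legal
  - employee 6 (Xander): dept_id=1 -> matches HR
  - employee 7 (Karen): dept_id=4 -> matches Engineering
All 7 rows appear; 1 has NULL department.

SQL:
SELECT a.name, b.name AS department
FROM employees a
LEFT JOIN departments b ON a.dept_id = b.id

Result:
name   | department 
-------+------------
Frank  | NULL       
Wendy  | Sales      
Nate   | Sales      
Aaron  | Engineering
Eli    | Legal      
Xander | HR         
Karen  | Engineering


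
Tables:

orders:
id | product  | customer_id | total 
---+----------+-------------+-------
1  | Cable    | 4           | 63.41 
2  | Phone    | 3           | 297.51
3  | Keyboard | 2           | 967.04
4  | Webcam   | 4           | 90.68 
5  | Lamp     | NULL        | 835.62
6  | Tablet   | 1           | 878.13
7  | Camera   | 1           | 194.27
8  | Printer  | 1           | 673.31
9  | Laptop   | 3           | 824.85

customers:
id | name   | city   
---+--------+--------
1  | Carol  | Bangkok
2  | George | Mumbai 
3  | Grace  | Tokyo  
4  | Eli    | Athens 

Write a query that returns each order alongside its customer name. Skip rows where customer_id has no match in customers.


INNER JOIN keeps only orders rows whose customer_id matches an id in customers. Walk through each order:
  - order 1 (Cable): customer_id=4 -> matches Eli
  - order 2 (Phone): customer_id=3 -> matches Grace
  - order 3 (Keyboard): customer_id=2 -> matches George
  - order 4 (Webcam): customer_id=4 -> matches Eli
  - order 5 (Lamp): customer_id=NULL, no match -> dropped
  - order 6 (Tablet): customer_id=1 -> matches Carol
  - order 7 (Camera): customer_id=1 -> matches Carol
  - order 8 (Printer): customer_id=1 -> matches Carol
  - order 9 (Laptop): customer_id=3 -> matches Grace
So 1 of 9 rows is dropped.

SQL:
SELECT a.product, b.name AS customer
FROM orders a
INNER JOIN customers b ON a.customer_id = b.id

Result:
product  | customer
---------+---------
Cable    | Eli     
Phone    | Grace   
Keyboard | George  
Webcam   | Eli     
Tablet   | Carol   
Camera   | Carol   
Printer  | Carol   
Laptop   | Grace   


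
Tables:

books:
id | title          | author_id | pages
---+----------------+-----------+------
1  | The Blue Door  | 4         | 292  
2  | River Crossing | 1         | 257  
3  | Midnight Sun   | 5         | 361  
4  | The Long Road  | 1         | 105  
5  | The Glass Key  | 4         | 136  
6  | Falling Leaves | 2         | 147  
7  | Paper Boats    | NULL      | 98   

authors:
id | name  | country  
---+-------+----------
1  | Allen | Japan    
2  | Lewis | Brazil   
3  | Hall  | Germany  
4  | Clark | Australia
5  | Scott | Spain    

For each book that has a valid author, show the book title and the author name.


INNER JOIN keeps only books rows whose author_id matches an id in authors. Walk through each book:
  - book 1 (The Blue Door): author_id=4 -> matches Clark
  - book 2 (River Crossing): author_id=1 -> matches Allen
  - book 3 (Midnight Sun): author_id=5 -> matches Scott
  - book 4 (The Long Road): author_id=1 -> matches Allen
  - book 5 (The Glass Key): author_id=4 -> matches Clark
  - book 6 (Falling Leaves): author_id=2 -> matches Lewis
  - book 7 (Paper Boats): author_id=NULL, no match -> dropped
So 1 of 7 rows is dropped.

SQL:
SELECT a.title, b.name AS author
FROM books a
INNER JOIN authors b ON a.author_id = b.id

Result:
title          | author
---------------+-------
The Blue Door  | Clark 
River Crossing | Allen 
Midnight Sun   | Scott 
The Long Road  | Allen 
The Glass Key  | Clark 
Falling Leaves | Lewis 


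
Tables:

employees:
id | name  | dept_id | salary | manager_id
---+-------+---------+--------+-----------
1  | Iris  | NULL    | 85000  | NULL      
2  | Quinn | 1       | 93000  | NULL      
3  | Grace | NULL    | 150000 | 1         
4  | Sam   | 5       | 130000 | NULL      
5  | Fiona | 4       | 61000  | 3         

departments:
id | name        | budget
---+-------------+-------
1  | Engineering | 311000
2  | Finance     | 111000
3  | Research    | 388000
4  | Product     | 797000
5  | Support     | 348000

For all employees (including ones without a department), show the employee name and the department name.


LEFT JOIN keeps every row from employees (the left table); where dept_id has no match in departments, the department columns become NULL. Walk through each employee:
  - employee 1 (Iris): dept_id=NULL, no match -> kept with NULL
  - employee 2 (Quinn): dept_id=1 -> matches Engineering
  - employee 3 (Grace): dept_id=NULL, no match -> kept with NULL
  - employee 4 (Sam): dept_id=5 -> matches Support
  - employee 5 (Fiona): dept_id=4 -> matches Product
All 5 rows appear; 2 have NULL department.

SQL:
SELECT a.name, b.name AS department
FROM employees a
LEFT JOIN departments b ON a.dept_id = b.id

Result:
name  | department 
------+------------
Iris  | NULL       
Quinn | Engineering
Grace | NULL       
Sam   | Support    
Fiona | Product    


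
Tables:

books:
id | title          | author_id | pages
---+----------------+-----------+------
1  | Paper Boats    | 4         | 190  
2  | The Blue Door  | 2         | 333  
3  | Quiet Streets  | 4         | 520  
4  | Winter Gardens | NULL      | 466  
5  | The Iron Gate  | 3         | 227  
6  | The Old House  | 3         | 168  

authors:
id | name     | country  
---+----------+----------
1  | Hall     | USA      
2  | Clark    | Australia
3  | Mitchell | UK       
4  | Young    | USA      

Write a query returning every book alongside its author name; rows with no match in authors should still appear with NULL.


LEFT JOIN keeps every row from books (the left table); where author_id has no match in authors, the author columns become NULL. Walk through each book:
  - book 1 (Paper Boats): author_id=4 -> matches Young
  - book 2 (The Blue Door): author_id=2 -> matches Clark
  - book 3 (Quiet Streets): author_id=4 -> matches Young
  - book 4 (Winter Gardens): author_id=NULL, no match -> kept with NULL
  - book 5 (The Iron Gate): author_id=3 -> matches Mitchell
  - book 6 (The Old House): author_id=3 -> matches Mitchell
All 6 rows appear; 1 has NULL author.

SQL:
SELECT a.title, b.name AS author
FROM books a
LEFT JOIN authors b ON a.author_id = b.id

Result:
title          | author  
---------------+---------
Paper Boats    | Young   
The Blue Door  | Clark   
Quiet Streets  | Young   
Winter Gardens | NULL    
The Iron Gate  | Mitchell
The Old House  | Mitchell


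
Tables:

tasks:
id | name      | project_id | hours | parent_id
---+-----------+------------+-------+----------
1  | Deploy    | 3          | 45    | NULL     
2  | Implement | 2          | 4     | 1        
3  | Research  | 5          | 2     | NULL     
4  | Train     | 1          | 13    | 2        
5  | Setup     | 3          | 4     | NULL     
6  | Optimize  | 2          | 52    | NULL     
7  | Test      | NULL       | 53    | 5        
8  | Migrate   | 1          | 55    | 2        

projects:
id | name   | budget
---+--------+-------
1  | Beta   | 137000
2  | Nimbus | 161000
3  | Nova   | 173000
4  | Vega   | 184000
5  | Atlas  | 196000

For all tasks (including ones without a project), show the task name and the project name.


LEFT JOIN keeps every row from tasks (the left table); where project_id has no match in projects, the project columns become NULL. Walk through each task:
  - task 1 (Deploy): project_id=3 -> matches Nova
  - task 2 (Implement): project_id=2 -> matches Nimbus
  - task 3 (Research): project_id=5 -> matches Atlas
  - task 4 (Train): project_id=1 -> matches Beta
  - task 5 (Setup): project_id=3 -> matches Nova
  - task 6 (Optimize): project_id=2 -> matches Nimbus
  - task 7 (Test): project_id=NULL, no match -> kept with NULL
  - task 8 (Migrate): project_id=1 -> matches Beta
All 8 rows appear; 1 has NULL project.

SQL:
SELECT a.name, b.name AS project
FROM tasks a
LEFT JOIN projects b ON a.project_id = b.id

Result:
name      | project
----------+--------
Deploy    | Nova   
Implement | Nimbus 
Research  | Atlas  
Train     | Beta   
Setup     | Nova   
Optimize  | Nimbus 
Test      | NULL   
Migrate   | Beta   


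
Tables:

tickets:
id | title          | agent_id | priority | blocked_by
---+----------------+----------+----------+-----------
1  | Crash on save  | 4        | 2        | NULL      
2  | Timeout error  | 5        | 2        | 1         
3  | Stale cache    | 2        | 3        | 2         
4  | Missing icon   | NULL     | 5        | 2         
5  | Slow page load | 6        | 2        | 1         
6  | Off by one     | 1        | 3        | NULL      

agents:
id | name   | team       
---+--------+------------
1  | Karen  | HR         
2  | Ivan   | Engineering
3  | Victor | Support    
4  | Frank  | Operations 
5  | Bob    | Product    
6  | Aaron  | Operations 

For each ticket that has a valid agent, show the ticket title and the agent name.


INNER JOIN keeps only tickets rows whose agent_id matches an id in agents. Walk through each ticket:
  - ticket 1 (Crash on save): agent_id=4 -> matches Frank
  - ticket 2 (Timeout error): agent_id=5 -> matches Bob
  - ticket 3 (Stale cache): agent_id=2 -> matches Ivan
  - ticket 4 (Missing icon): agent_id=NULL, no match -> dropped
  - ticket 5 (Slow page load): agent_id=6 -> matches Aaron
  - ticket 6 (Off by one): agent_id=1 -> matches Karen
So 1 of 6 rows is dropped.

SQL:
SELECT a.title, b.name AS agent
FROM tickets a
INNER JOIN agents b ON a.agent_id = b.id

Result:
title          | agent
---------------+------
Crash on save  | Frank
Timeout error  | Bob  
Stale cache    | Ivan 
Slow page load | Aaron
Off by one     | Karen


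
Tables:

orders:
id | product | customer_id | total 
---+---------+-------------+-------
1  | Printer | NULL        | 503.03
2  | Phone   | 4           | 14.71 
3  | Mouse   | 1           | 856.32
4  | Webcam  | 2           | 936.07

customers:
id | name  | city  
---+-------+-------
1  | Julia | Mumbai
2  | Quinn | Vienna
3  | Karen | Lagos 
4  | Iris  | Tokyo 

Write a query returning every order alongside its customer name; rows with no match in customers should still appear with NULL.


LEFT JOIN keeps every row from orders (the left table); where customer_id has no match in customers, the customer columns become NULL. Walk through each order:
  - order 1 (Printer): customer_id=NULL, no match -> kept with NULL
  - order 2 (Phone): customer_id=4 -> matches Iris
  - order 3 (Mouse): customer_id=1 -> matches Julia
  - order 4 (Webcam): customer_id=2 -> matches Quinn
All 4 rows appear; 1 has NULL customer.

SQL:
SELECT a.product, b.name AS customer
FROM orders a
LEFT JOIN customers b ON a.customer_id = b.id

Result:
product | customer
--------+---------
Printer | NULL    
Phone   | Iris    
Mouse   | Julia   
Webcam  | Quinn   


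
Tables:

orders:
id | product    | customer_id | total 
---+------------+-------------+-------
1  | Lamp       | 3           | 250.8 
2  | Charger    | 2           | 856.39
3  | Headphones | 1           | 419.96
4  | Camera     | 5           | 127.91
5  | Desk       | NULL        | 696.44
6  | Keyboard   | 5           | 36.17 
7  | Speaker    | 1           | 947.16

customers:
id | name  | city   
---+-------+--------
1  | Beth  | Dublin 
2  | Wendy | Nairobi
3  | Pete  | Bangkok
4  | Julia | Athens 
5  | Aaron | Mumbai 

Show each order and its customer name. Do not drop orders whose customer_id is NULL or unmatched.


LEFT JOIN keeps every row from orders (the left table); where customer_id has no match in customers, the customer columns become NULL. Walk through each order:
  - order 1 (Lamp): customer_id=3 -> matches Pete
  - order 2 (Charger): customer_id=2 -> matches Wendy
  - order 3 (Headphones): customer_id=1 -> matches Beth
  - order 4 (Camera): customer_id=5 -> matches Aaron
  - order 5 (Desk): customer_id=NULL, no match -> kept with NULL
  - order 6 (Keyboard): customer_id=5 -> matches Aaron
  - order 7 (Speaker): customer_id=1 -> matches Beth
All 7 rows appear; 1 has NULL customer.

SQL:
SELECT a.product, b.name AS customer
FROM orders a
LEFT JOIN customers b ON a.customer_id = b.id

Result:
product    | customer
-----------+---------
Lamp       | Pete    
Charger    | Wendy   
Headphones | Beth    
Camera     | Aaron   
Desk       | NULL    
Keyboard   | Aaron   
Speaker    | Beth    


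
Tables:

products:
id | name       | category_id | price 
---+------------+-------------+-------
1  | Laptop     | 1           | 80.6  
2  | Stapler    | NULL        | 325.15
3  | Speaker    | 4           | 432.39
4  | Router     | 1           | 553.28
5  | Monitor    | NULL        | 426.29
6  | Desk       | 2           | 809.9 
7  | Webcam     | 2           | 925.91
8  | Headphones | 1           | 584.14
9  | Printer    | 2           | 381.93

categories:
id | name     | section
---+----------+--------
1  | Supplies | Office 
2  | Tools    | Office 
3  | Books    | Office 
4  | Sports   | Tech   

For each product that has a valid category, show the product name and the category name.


INNER JOIN keeps only products rows whose category_id matches an id in categories. Walk through each product:
  - product 1 (Laptop): category_id=1 -> matches Supplies
  - product 2 (Stapler): category_id=NULL, no match -> dropped
  - product 3 (Speaker): category_id=4 -> matches Sports
  - product 4 (Router): category_id=1 -> matches Supplies
  - product 5 (Monitor): category_id=NULL, no match -> dropped
  - product 6 (Desk): category_id=2 -> matches Tools
  - product 7 (Webcam): category_id=2 -> matches Tools
  - product 8 (Headphones): category_id=1 -> matches Supplies
  - product 9 (Printer): category_id=2 -> matches Tools
So 2 of 9 rows are dropped.

SQL:
SELECT a.name, b.name AS category
FROM products a
INNER JOIN categories b ON a.category_id = b.id

Result:
name       | category
-----------+---------
Laptop     | Supplies
Speaker    | Sports  
Router     | Supplies
Desk       | Tools   
Webcam     | Tools   
Headphones | Supplies
Printer    | Tools   


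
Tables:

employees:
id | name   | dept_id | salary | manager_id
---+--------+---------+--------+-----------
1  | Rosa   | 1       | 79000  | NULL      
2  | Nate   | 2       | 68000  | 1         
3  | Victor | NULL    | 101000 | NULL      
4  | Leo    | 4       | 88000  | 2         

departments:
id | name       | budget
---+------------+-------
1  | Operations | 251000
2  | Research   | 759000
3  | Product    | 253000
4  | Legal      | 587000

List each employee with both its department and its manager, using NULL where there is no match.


Two LEFT JOINs from the same base table employees: one to departments via dept_id, one to employees itself via manager_id. Both are LEFT so every employee is preserved.
Match against departments:
  - employee 1 (Rosa): dept_id=1 -> matches Operations
  - employee 2 (Nate): dept_id=2 -> matches Research
  - employee 3 (Victor): dept_id=NULL, no match -> kept with NULL
  - employee 4 (Leo): dept_id=4 -> matches Legal
Match against employees (self):
  - employee 1 (Rosa): manager_id=NULL -> NULL
  - employee 2 (Nate): manager_id=1 -> Rosa
  - employee 3 (Victor): manager_id=NULL -> NULL
  - employee 4 (Leo): manager_id=2 -> Nate

SQL:
SELECT a.name, b.name AS department, c.name AS manager
FROM employees a
LEFT JOIN departments b ON a.dept_id = b.id
LEFT JOIN employees c ON a.manager_id = c.id

Result:
name   | department | manager
-------+------------+--------
Rosa   | Operations | NULL   
Nate   | Research   | Rosa   
Victor | NULL       | NULL   
Leo    | Legal      | Nate   


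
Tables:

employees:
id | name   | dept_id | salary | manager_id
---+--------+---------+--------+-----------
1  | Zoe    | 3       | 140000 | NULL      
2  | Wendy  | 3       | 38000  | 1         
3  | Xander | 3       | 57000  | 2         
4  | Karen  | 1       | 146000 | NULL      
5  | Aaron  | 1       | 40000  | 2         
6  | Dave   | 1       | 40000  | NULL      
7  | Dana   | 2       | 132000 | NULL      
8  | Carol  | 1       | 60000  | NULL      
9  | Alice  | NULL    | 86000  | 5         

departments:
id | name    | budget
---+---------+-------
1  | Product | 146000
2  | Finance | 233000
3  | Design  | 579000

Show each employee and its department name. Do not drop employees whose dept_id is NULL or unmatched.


LEFT JOIN keeps every row from employees (the left table); where dept_id has no match in departments, the department columns become NULL. Walk through each employee:
  - employee 1 (Zoe): dept_id=3 -> matches Design
  - employee 2 (Wendy): dept_id=3 -> matches Design
  - employee 3 (Xander): dept_id=3 -> matches Design
  - employee 4 (Karen): dept_id=1 -> matches Product
  - employee 5 (Aaron): dept_id=1 -> matches Product
  - employee 6 (Dave): dept_id=1 -> matches Product
  - employee 7 (Dana): dept_id=2 -> matches Finance
  - employee 8 (Carol): dept_id=1 -> matches Product
  - employee 9 (Alice): dept_id=NULL, no match -> kept with NULL
All 9 rows appear; 1 has NULL department.

SQL:
SELECT a.name, b.name AS department
FROM employees a
LEFT JOIN departments b ON a.dept_id = b.id

Result:
name   | department
-------+-----------
Zoe    | Design    
Wendy  | Design    
Xander | Design    
Karen  | Product   
Aaron  | Product   
Dave   | Product   
Dana   | Finance   
Carol  | Product   
Alice  | NULL      


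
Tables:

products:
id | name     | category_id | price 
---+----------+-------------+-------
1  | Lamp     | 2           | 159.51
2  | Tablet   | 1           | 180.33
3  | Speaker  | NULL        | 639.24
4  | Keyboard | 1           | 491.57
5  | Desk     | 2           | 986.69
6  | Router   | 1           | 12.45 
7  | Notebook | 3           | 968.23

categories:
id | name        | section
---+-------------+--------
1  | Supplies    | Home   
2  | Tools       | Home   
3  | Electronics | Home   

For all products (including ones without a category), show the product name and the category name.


LEFT JOIN keeps every row from products (the left table); where category_id has no match in categories, the category columns become NULL. Walk through each product:
  - product 1 (Lamp): category_id=2 -> matches Tools
  - product 2 (Tablet): category_id=1 -> matches Supplies
  - product 3 (Speaker): category_id=NULL, no match -> kept with NULL
  - product 4 (Keyboard): category_id=1 -> matches Supplies
  - product 5 (Desk): category_id=2 -> matches Tools
  - product 6 (Router): category_id=1 -> matches Supplies
  - product 7 (Notebook): category_id=3 -> matches Electronics
All 7 rows appear; 1 has NULL category.

SQL:
SELECT a.name, b.name AS category
FROM products a
LEFT JOIN categories b ON a.category_id = b.id

Result:
name     | category   
---------+------------
Lamp     | Tools      
Tablet   | Supplies   
Speaker  | NULL       
Keyboard | Supplies   
Desk     | Tools      
Router   | Supplies   
Notebook | Electronics


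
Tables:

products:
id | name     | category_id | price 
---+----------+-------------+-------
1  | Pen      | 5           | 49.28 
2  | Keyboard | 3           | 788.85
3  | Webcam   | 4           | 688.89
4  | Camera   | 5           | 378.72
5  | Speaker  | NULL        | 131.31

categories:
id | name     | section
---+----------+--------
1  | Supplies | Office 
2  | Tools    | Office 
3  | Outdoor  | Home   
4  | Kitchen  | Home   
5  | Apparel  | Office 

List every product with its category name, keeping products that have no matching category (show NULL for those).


LEFT JOIN keeps every row from products (the left table); where category_id has no match in categories, the category columns become NULL. Walk through each product:
  - product 1 (Pen): category_id=5 -> matches Apparel
  - product 2 (Keyboard): category_id=3 -> matches Outdoor
  - product 3 (Webcam): category_id=4 -> matches Kitchen
  - product 4 (Camera): category_id=5 -> matches Apparel
  - product 5 (Speaker): category_id=NULL, no match -> kept with NULL
All 5 rows appear; 1 has NULL category.

SQL:
SELECT a.name, b.name AS category
FROM products a
LEFT JOIN categories b ON a.category_id = b.id

Result:
name     | category
---------+---------
Pen      | Apparel 
Keyboard | Outdoor 
Webcam   | Kitchen 
Camera   | Apparel 
Speaker  | NULL    


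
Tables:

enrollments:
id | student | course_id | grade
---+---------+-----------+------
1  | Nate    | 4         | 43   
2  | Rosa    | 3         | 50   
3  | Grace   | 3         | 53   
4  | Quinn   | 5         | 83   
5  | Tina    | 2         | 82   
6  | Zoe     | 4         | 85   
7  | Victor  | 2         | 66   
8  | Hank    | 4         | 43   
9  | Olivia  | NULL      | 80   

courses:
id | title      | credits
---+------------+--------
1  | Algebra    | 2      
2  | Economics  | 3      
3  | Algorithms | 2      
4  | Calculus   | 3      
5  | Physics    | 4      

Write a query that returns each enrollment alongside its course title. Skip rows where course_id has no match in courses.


INNER JOIN keeps only enrollments rows whose course_id matches an id in courses. Walk through each enrollment:
  - enrollment 1 (Nate): course_id=4 -> matches Calculus
  - enrollment 2 (Rosa): course_id=3 -> matches Algorithms
  - enrollment 3 (Grace): course_id=3 -> matches Algorithms
  - enrollment 4 (Quinn): course_id=5 -> matches Physics
  - enrollment 5 (Tina): course_id=2 -> matches Economics
  - enrollment 6 (Zoe): course_id=4 -> matches Calculus
  - enrollment 7 (Victor): course_id=2 -> matches Economics
  - enrollment 8 (Hank): course_id=4 -> matches Calculus
  - enrollment 9 (Olivia): course_id=NULL, no match -> dropped
So 1 of 9 rows is dropped.

SQL:
SELECT a.student, b.title AS course
FROM enrollments a
INNER JOIN courses b ON a.course_id = b.id

Result:
student | course    
--------+-----------
Nate    | Calculus  
Rosa    | Algorithms
Grace   | Algorithms
Quinn   | Physics   
Tina    | Economics 
Zoe     | Calculus  
Victor  | Economics 
Hank    | Calculus  


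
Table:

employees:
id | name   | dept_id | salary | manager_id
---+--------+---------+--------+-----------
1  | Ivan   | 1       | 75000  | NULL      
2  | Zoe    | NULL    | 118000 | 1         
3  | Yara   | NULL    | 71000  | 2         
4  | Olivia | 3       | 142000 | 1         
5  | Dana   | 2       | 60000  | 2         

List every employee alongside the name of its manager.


This is a self-join: employees is joined to a second copy of itself, matching each row's manager_id to another row's id. Use LEFT JOIN so rows with manager_id=NULL are kept.
  - employee 1 (Ivan): manager_id=NULL -> NULL
  - employee 2 (Zoe): manager_id=1 -> Ivan
  - employee 3 (Yara): manager_id=2 -> Zoe
  - employee 4 (Olivia): manager_id=1 -> Ivan
  - employee 5 (Dana): manager_id=2 -> Zoe

SQL:
SELECT a.name AS item, b.name AS manager
FROM employees a
LEFT JOIN employees b ON a.manager_id = b.id

Result:
item   | manager
-------+--------
Ivan   | NULL   
Zoe    | Ivan   
Yara   | Zoe    
Olivia | Ivan   
Dana   | Zoe    


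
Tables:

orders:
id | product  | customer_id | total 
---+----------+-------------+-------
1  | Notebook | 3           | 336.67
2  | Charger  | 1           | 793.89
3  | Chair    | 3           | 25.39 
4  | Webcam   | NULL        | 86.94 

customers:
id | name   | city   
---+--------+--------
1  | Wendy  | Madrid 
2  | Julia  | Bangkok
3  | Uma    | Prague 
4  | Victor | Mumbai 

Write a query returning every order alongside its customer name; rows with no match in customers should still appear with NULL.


LEFT JOIN keeps every row from orders (the left table); where customer_id has no match in customers, the customer columns become NULL. Walk through each order:
  - order 1 (Notebook): customer_id=3 -> matches Uma
  - order 2 (Charger): customer_id=1 -> matches Wendy
  - order 3 (Chair): customer_id=3 -> matches Uma
  - order 4 (Webcam): customer_id=NULL, no match -> kept with NULL
All 4 rows appear; 1 has NULL customer.

SQL:
SELECT a.product, b.name AS customer
FROM orders a
LEFT JOIN customers b ON a.customer_id = b.id

Result:
product  | customer
---------+---------
Notebook | Uma     
Charger  | Wendy   
Chair    | Uma     
Webcam   | NULL    
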